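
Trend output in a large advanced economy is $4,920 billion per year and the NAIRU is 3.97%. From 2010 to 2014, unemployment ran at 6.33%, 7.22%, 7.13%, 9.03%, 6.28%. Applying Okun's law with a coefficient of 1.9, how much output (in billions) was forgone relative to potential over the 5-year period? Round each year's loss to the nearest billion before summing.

$1,509 billion

Year 2010: gap = -1.9 × (6.33 - 3.97) = -4.484%, loss ≈ 4920 × 4.484/100 ≈ 221.
Year 2011: gap = -1.9 × (7.22 - 3.97) = -6.175%, loss ≈ 4920 × 6.175/100 ≈ 304.
Year 2012: gap = -1.9 × (7.13 - 3.97) = -6.004%, loss ≈ 4920 × 6.004/100 ≈ 295.
Year 2013: gap = -1.9 × (9.03 - 3.97) = -9.614%, loss ≈ 4920 × 9.614/100 ≈ 473.
Year 2014: gap = -1.9 × (6.28 - 3.97) = -4.389%, loss ≈ 4920 × 4.389/100 ≈ 216.
Total lost output = 221 + 304 + 295 + 473 + 216 = 1509 billion.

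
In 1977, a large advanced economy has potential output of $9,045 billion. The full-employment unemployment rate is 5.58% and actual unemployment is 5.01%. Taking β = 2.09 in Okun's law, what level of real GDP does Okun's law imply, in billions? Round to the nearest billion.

Unemployment gap = 5.01 - 5.58 = -0.57 points, so the output gap is -2.09 × (-0.57) = 1.1913%.
Actual GDP = 9045 × (1 + 1.1913/100) = 9045 × 1.011913 ≈ 9153 billion.

$9,153 billion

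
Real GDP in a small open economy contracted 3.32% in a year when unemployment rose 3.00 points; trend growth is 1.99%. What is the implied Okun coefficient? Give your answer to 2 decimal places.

β ≈ 1.77

Growth form: g_Y = g_Y* - β × Δu, so β = (g_Y* - g_Y)/Δu.
β = (1.99 + 3.32)/3.00 = 5.31/3.00 = 1.77.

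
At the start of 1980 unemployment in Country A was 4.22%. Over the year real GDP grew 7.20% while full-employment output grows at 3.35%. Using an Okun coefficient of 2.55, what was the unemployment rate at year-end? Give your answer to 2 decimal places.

2.71%

Growth-rate Okun's law: g_Y = g_Y* - β × Δu, so Δu = (g_Y* - g_Y)/β.
Δu = (3.35 - 7.2)/2.55 = -3.85/2.55 = -1.51 percentage points.
Year-end unemployment = 4.22 - 1.51 = 2.71%.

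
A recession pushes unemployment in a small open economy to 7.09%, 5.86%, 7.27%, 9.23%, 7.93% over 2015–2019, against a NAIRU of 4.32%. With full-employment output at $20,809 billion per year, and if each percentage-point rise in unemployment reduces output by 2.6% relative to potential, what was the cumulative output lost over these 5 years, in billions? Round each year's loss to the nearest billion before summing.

Year 2015: gap = -2.6 × (7.09 - 4.32) = -7.202%, loss ≈ 20809 × 7.202/100 ≈ 1499.
Year 2016: gap = -2.6 × (5.86 - 4.32) = -4.004%, loss ≈ 20809 × 4.004/100 ≈ 833.
Year 2017: gap = -2.6 × (7.27 - 4.32) = -7.67%, loss ≈ 20809 × 7.67/100 ≈ 1596.
Year 2018: gap = -2.6 × (9.23 - 4.32) = -12.766%, loss ≈ 20809 × 12.766/100 ≈ 2656.
Year 2019: gap = -2.6 × (7.93 - 4.32) = -9.386%, loss ≈ 20809 × 9.386/100 ≈ 1953.
Total lost output = 1499 + 833 + 1596 + 2656 + 1953 = 8537 billion.

$8,537 billion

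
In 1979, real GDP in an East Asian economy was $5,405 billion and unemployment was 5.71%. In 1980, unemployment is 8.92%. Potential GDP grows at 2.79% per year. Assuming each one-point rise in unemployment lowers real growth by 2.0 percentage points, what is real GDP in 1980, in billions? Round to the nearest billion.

$5,209 billion

Δu = 8.92 - 5.71 = 3.21 points.
Okun's law (growth form): g_Y = g_Y* - β × Δu = 2.79 - 2.0 × (3.21) = 2.79 - 6.42 = -3.63%.
Real GDP in the next year = 5405 × (1 - 3.63/100) = 5405 × 0.9637 ≈ 5209 billion.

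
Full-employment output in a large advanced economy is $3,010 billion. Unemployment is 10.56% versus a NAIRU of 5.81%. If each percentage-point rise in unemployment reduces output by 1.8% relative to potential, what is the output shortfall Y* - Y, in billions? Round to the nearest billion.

Output gap = -1.8 × (10.56 - 5.81) = -1.8 × 4.75 = -8.55%.
Actual GDP ≈ 3010 × 0.9145 ≈ 2753 billion, so the shortfall is 3010 - 2753 = 257 billion.

$257 billion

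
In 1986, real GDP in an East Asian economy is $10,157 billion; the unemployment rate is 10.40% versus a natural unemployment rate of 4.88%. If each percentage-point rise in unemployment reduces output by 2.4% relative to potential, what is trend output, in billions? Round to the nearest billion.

Unemployment gap = 10.4 - 4.88 = 5.52 points, so output gap = -2.4 × 5.52 = -13.248%.
Since Y = Y* × (1 + gap/100), Y* = 10157/0.86752 ≈ 11708 billion.

$11,708 billion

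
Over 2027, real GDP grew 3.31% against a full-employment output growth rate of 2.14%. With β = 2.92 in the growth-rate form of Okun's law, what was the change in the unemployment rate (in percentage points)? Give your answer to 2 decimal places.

-0.40 percentage points

Growth-rate Okun's law: g_Y = g_Y* - β × Δu, so Δu = (g_Y* - g_Y)/β.
Δu = (2.14 - 3.31)/2.92 = -1.17/2.92 = -0.40 percentage points.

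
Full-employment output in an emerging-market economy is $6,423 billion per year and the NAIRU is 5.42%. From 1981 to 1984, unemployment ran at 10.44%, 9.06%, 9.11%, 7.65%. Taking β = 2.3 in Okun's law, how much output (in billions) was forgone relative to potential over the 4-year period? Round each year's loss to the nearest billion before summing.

$2,154 billion

Year 1981: gap = -2.3 × (10.44 - 5.42) = -11.546%, loss ≈ 6423 × 11.546/100 ≈ 742.
Year 1982: gap = -2.3 × (9.06 - 5.42) = -8.372%, loss ≈ 6423 × 8.372/100 ≈ 538.
Year 1983: gap = -2.3 × (9.11 - 5.42) = -8.487%, loss ≈ 6423 × 8.487/100 ≈ 545.
Year 1984: gap = -2.3 × (7.65 - 5.42) = -5.129%, loss ≈ 6423 × 5.129/100 ≈ 329.
Total lost output = 742 + 538 + 545 + 329 = 2154 billion.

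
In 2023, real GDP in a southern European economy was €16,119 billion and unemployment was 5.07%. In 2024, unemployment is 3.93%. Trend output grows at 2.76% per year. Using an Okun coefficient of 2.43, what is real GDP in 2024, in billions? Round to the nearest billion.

€17,010 billion

Δu = 3.93 - 5.07 = -1.14 points.
Okun's law (growth form): g_Y = g_Y* - β × Δu = 2.76 - 2.43 × (-1.14) = 2.76 + 2.7702 = 5.5302%.
Real GDP in the next year = 16119 × (1 + 5.5302/100) = 16119 × 1.055302 ≈ 17010 billion.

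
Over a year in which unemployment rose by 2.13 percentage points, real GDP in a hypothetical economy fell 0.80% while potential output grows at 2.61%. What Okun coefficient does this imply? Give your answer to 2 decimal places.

β ≈ 1.60

Growth form: g_Y = g_Y* - β × Δu, so β = (g_Y* - g_Y)/Δu.
β = (2.61 + 0.8)/2.13 = 3.41/2.13 = 1.60.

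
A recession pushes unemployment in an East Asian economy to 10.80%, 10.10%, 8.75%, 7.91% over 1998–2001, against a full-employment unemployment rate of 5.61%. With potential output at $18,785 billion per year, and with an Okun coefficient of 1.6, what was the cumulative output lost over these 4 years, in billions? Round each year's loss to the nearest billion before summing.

$4,545 billion

Year 1998: gap = -1.6 × (10.8 - 5.61) = -8.304%, loss ≈ 18785 × 8.304/100 ≈ 1560.
Year 1999: gap = -1.6 × (10.1 - 5.61) = -7.184%, loss ≈ 18785 × 7.184/100 ≈ 1350.
Year 2000: gap = -1.6 × (8.75 - 5.61) = -5.024%, loss ≈ 18785 × 5.024/100 ≈ 944.
Year 2001: gap = -1.6 × (7.91 - 5.61) = -3.68%, loss ≈ 18785 × 3.68/100 ≈ 691.
Total lost output = 1560 + 1350 + 944 + 691 = 4545 billion.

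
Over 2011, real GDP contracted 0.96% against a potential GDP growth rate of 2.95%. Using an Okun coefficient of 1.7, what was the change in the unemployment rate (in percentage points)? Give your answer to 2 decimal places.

Growth-rate Okun's law: g_Y = g_Y* - β × Δu, so Δu = (g_Y* - g_Y)/β.
Δu = (2.95 + 0.96)/1.7 = 3.91/1.7 = 2.30 percentage points.

2.30 percentage points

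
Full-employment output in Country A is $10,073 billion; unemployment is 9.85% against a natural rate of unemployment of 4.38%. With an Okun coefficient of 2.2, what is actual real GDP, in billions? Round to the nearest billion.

Unemployment gap = 9.85 - 4.38 = 5.47 points, so the output gap is -2.2 × 5.47 = -12.034%.
Actual GDP = 10073 × (1 - 12.034/100) = 10073 × 0.87966 ≈ 8861 billion.

$8,861 billion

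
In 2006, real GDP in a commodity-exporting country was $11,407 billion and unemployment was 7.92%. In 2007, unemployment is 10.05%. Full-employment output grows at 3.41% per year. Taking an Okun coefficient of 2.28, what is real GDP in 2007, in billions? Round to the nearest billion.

Δu = 10.05 - 7.92 = 2.13 points.
Okun's law (growth form): g_Y = g_Y* - β × Δu = 3.41 - 2.28 × (2.13) = 3.41 - 4.8564 = -1.4464%.
Real GDP in the next year = 11407 × (1 - 1.4464/100) = 11407 × 0.985536 ≈ 11242 billion.

$11,242 billion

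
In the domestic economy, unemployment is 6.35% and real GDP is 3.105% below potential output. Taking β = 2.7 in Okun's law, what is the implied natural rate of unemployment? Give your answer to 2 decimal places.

5.20%

From Okun's law, u - u* = -(output gap)/β = -(-3.105)/2.7 = 1.15 points.
So u* = 6.35 - 1.15 = 5.20%.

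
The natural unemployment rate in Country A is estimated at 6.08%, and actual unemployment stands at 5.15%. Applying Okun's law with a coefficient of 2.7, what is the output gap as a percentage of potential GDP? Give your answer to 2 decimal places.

The unemployment gap is 5.15 - 6.08 = -0.93 percentage points.
Okun's law gives an output gap of -2.7 × (-0.93) = 2.511%, i.e. 2.51% above potential.

2.51%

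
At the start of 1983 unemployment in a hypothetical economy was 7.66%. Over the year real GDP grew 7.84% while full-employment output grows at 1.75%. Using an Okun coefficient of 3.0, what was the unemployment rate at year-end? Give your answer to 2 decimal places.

5.63%

Growth-rate Okun's law: g_Y = g_Y* - β × Δu, so Δu = (g_Y* - g_Y)/β.
Δu = (1.75 - 7.84)/3.0 = -6.09/3.0 = -2.03 percentage points.
Year-end unemployment = 7.66 - 2.03 = 5.63%.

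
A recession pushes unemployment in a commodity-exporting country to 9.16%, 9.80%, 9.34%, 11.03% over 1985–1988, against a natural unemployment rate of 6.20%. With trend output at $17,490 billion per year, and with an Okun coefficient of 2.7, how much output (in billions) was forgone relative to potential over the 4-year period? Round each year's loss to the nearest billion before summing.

$6,862 billion

Year 1985: gap = -2.7 × (9.16 - 6.2) = -7.992%, loss ≈ 17490 × 7.992/100 ≈ 1398.
Year 1986: gap = -2.7 × (9.8 - 6.2) = -9.72%, loss ≈ 17490 × 9.72/100 ≈ 1700.
Year 1987: gap = -2.7 × (9.34 - 6.2) = -8.478%, loss ≈ 17490 × 8.478/100 ≈ 1483.
Year 1988: gap = -2.7 × (11.03 - 6.2) = -13.041%, loss ≈ 17490 × 13.041/100 ≈ 2281.
Total lost output = 1398 + 1700 + 1483 + 2281 = 6862 billion.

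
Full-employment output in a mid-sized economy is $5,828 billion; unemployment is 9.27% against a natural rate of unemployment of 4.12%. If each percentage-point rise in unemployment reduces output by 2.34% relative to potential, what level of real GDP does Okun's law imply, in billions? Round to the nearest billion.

Unemployment gap = 9.27 - 4.12 = 5.15 points, so the output gap is -2.34 × 5.15 = -12.051%.
Actual GDP = 5828 × (1 - 12.051/100) = 5828 × 0.87949 ≈ 5126 billion.

$5,126 billion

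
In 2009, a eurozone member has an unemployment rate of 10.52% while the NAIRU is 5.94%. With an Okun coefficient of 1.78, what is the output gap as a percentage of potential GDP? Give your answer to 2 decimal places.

-8.15%

The unemployment gap is 10.52 - 5.94 = 4.58 percentage points.
Okun's law gives an output gap of -1.78 × 4.58 = -8.1524%, i.e. 8.15% below potential.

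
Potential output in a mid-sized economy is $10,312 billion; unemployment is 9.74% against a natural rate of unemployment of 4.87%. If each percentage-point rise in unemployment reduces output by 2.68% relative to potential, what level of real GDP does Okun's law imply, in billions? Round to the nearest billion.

Unemployment gap = 9.74 - 4.87 = 4.87 points, so the output gap is -2.68 × 4.87 = -13.0516%.
Actual GDP = 10312 × (1 - 13.0516/100) = 10312 × 0.869484 ≈ 8966 billion.

$8,966 billion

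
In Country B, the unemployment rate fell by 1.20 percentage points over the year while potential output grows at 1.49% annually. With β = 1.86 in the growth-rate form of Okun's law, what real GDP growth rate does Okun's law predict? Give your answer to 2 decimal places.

3.72%

Growth-rate Okun's law: g_Y = g_Y* - β × Δu.
g_Y = 1.49 - 1.86 × (-1.20) = 1.49 + 2.232 = 3.722%, i.e. 3.72% to 2 d.p.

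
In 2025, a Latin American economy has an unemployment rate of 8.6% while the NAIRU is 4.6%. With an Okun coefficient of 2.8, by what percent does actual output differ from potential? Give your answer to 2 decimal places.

-11.20%

The unemployment gap is 8.6 - 4.6 = 4 percentage points.
Okun's law gives an output gap of -2.8 × 4 = -11.2%, i.e. 11.20% below potential.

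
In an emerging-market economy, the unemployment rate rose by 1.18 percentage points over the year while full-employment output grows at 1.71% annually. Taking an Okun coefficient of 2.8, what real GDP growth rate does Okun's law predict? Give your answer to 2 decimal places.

Growth-rate Okun's law: g_Y = g_Y* - β × Δu.
g_Y = 1.71 - 2.8 × (1.18) = 1.71 - 3.304 = -1.594%, i.e. -1.59% to 2 d.p.

-1.59%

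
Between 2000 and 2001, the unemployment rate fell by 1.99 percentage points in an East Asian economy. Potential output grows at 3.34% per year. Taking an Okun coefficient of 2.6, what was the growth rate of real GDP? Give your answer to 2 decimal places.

8.51%

Growth-rate Okun's law: g_Y = g_Y* - β × Δu.
g_Y = 3.34 - 2.6 × (-1.99) = 3.34 + 5.174 = 8.514%, i.e. 8.51% to 2 d.p.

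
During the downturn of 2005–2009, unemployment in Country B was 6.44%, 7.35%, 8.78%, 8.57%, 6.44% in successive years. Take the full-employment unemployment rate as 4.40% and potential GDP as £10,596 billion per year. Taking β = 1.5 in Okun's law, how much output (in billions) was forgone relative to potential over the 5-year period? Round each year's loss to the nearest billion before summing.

£2,476 billion

Year 2005: gap = -1.5 × (6.44 - 4.4) = -3.06%, loss ≈ 10596 × 3.06/100 ≈ 324.
Year 2006: gap = -1.5 × (7.35 - 4.4) = -4.425%, loss ≈ 10596 × 4.425/100 ≈ 469.
Year 2007: gap = -1.5 × (8.78 - 4.4) = -6.57%, loss ≈ 10596 × 6.57/100 ≈ 696.
Year 2008: gap = -1.5 × (8.57 - 4.4) = -6.255%, loss ≈ 10596 × 6.255/100 ≈ 663.
Year 2009: gap = -1.5 × (6.44 - 4.4) = -3.06%, loss ≈ 10596 × 3.06/100 ≈ 324.
Total lost output = 324 + 469 + 696 + 663 + 324 = 2476 billion.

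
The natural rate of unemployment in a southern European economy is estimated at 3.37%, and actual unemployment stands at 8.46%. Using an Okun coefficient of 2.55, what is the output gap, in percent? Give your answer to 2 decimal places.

The unemployment gap is 8.46 - 3.37 = 5.09 percentage points.
Okun's law gives an output gap of -2.55 × 5.09 = -12.9795%, i.e. 12.98% below potential.

-12.98%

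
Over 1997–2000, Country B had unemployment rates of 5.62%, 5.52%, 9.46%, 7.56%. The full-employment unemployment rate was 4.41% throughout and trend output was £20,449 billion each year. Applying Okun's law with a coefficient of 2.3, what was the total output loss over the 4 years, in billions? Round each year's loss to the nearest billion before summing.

£4,948 billion

Year 1997: gap = -2.3 × (5.62 - 4.41) = -2.783%, loss ≈ 20449 × 2.783/100 ≈ 569.
Year 1998: gap = -2.3 × (5.52 - 4.41) = -2.553%, loss ≈ 20449 × 2.553/100 ≈ 522.
Year 1999: gap = -2.3 × (9.46 - 4.41) = -11.615%, loss ≈ 20449 × 11.615/100 ≈ 2375.
Year 2000: gap = -2.3 × (7.56 - 4.41) = -7.245%, loss ≈ 20449 × 7.245/100 ≈ 1482.
Total lost output = 569 + 522 + 2375 + 1482 = 4948 billion.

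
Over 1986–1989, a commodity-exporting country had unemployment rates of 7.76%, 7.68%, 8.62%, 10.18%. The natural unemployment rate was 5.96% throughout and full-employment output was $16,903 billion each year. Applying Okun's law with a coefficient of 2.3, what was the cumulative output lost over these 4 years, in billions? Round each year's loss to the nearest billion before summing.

Year 1986: gap = -2.3 × (7.76 - 5.96) = -4.14%, loss ≈ 16903 × 4.14/100 ≈ 700.
Year 1987: gap = -2.3 × (7.68 - 5.96) = -3.956%, loss ≈ 16903 × 3.956/100 ≈ 669.
Year 1988: gap = -2.3 × (8.62 - 5.96) = -6.118%, loss ≈ 16903 × 6.118/100 ≈ 1034.
Year 1989: gap = -2.3 × (10.18 - 5.96) = -9.706%, loss ≈ 16903 × 9.706/100 ≈ 1641.
Total lost output = 700 + 669 + 1034 + 1641 = 4044 billion.

$4,044 billion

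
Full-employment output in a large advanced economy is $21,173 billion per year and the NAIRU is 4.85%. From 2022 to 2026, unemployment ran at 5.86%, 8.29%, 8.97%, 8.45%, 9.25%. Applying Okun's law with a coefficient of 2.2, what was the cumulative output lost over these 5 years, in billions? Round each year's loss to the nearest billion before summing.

Year 2022: gap = -2.2 × (5.86 - 4.85) = -2.222%, loss ≈ 21173 × 2.222/100 ≈ 470.
Year 2023: gap = -2.2 × (8.29 - 4.85) = -7.568%, loss ≈ 21173 × 7.568/100 ≈ 1602.
Year 2024: gap = -2.2 × (8.97 - 4.85) = -9.064%, loss ≈ 21173 × 9.064/100 ≈ 1919.
Year 2025: gap = -2.2 × (8.45 - 4.85) = -7.92%, loss ≈ 21173 × 7.92/100 ≈ 1677.
Year 2026: gap = -2.2 × (9.25 - 4.85) = -9.68%, loss ≈ 21173 × 9.68/100 ≈ 2050.
Total lost output = 470 + 1602 + 1919 + 1677 + 2050 = 7718 billion.

$7,718 billion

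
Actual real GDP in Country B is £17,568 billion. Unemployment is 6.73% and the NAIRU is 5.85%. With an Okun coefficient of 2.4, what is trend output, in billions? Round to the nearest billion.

Unemployment gap = 6.73 - 5.85 = 0.88 points, so output gap = -2.4 × 0.88 = -2.112%.
Since Y = Y* × (1 + gap/100), Y* = 17568/0.97888 ≈ 17947 billion.

£17,947 billion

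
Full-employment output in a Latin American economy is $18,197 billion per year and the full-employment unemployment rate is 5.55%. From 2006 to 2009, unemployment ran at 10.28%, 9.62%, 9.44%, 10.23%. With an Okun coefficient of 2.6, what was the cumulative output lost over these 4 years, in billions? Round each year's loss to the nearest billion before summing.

$8,218 billion

Year 2006: gap = -2.6 × (10.28 - 5.55) = -12.298%, loss ≈ 18197 × 12.298/100 ≈ 2238.
Year 2007: gap = -2.6 × (9.62 - 5.55) = -10.582%, loss ≈ 18197 × 10.582/100 ≈ 1926.
Year 2008: gap = -2.6 × (9.44 - 5.55) = -10.114%, loss ≈ 18197 × 10.114/100 ≈ 1840.
Year 2009: gap = -2.6 × (10.23 - 5.55) = -12.168%, loss ≈ 18197 × 12.168/100 ≈ 2214.
Total lost output = 2238 + 1926 + 1840 + 2214 = 8218 billion.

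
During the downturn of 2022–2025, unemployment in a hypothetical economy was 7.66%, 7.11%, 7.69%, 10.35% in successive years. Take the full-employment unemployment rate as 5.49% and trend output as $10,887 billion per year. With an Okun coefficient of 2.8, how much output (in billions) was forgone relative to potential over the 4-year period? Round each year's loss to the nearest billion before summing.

$3,308 billion

Year 2022: gap = -2.8 × (7.66 - 5.49) = -6.076%, loss ≈ 10887 × 6.076/100 ≈ 661.
Year 2023: gap = -2.8 × (7.11 - 5.49) = -4.536%, loss ≈ 10887 × 4.536/100 ≈ 494.
Year 2024: gap = -2.8 × (7.69 - 5.49) = -6.16%, loss ≈ 10887 × 6.16/100 ≈ 671.
Year 2025: gap = -2.8 × (10.35 - 5.49) = -13.608%, loss ≈ 10887 × 13.608/100 ≈ 1482.
Total lost output = 661 + 494 + 671 + 1482 = 3308 billion.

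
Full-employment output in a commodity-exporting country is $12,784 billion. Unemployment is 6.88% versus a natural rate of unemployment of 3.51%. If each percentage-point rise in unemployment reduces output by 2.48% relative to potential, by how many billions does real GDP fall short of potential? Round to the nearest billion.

Output gap = -2.48 × (6.88 - 3.51) = -2.48 × 3.37 = -8.3576%.
Actual GDP ≈ 12784 × 0.916424 ≈ 11716 billion, so the shortfall is 12784 - 11716 = 1068 billion.

$1,068 billion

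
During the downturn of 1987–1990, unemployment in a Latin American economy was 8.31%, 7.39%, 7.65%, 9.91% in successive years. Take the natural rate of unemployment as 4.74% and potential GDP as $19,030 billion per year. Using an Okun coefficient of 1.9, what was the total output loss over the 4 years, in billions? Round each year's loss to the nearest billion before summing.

Year 1987: gap = -1.9 × (8.31 - 4.74) = -6.783%, loss ≈ 19030 × 6.783/100 ≈ 1291.
Year 1988: gap = -1.9 × (7.39 - 4.74) = -5.035%, loss ≈ 19030 × 5.035/100 ≈ 958.
Year 1989: gap = -1.9 × (7.65 - 4.74) = -5.529%, loss ≈ 19030 × 5.529/100 ≈ 1052.
Year 1990: gap = -1.9 × (9.91 - 4.74) = -9.823%, loss ≈ 19030 × 9.823/100 ≈ 1869.
Total lost output = 1291 + 958 + 1052 + 1869 = 5170 billion.

$5,170 billion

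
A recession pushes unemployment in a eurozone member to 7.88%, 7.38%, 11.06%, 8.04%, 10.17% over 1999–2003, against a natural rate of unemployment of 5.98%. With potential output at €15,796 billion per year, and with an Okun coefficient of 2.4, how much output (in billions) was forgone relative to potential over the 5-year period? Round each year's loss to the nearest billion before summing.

€5,546 billion

Year 1999: gap = -2.4 × (7.88 - 5.98) = -4.56%, loss ≈ 15796 × 4.56/100 ≈ 720.
Year 2000: gap = -2.4 × (7.38 - 5.98) = -3.36%, loss ≈ 15796 × 3.36/100 ≈ 531.
Year 2001: gap = -2.4 × (11.06 - 5.98) = -12.192%, loss ≈ 15796 × 12.192/100 ≈ 1926.
Year 2002: gap = -2.4 × (8.04 - 5.98) = -4.944%, loss ≈ 15796 × 4.944/100 ≈ 781.
Year 2003: gap = -2.4 × (10.17 - 5.98) = -10.056%, loss ≈ 15796 × 10.056/100 ≈ 1588.
Total lost output = 720 + 531 + 1926 + 781 + 1588 = 5546 billion.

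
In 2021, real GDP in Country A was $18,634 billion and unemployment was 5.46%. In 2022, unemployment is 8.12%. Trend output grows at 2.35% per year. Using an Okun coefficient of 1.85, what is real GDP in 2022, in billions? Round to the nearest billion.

$18,155 billion

Δu = 8.12 - 5.46 = 2.66 points.
Okun's law (growth form): g_Y = g_Y* - β × Δu = 2.35 - 1.85 × (2.66) = 2.35 - 4.921 = -2.571%.
Real GDP in the next year = 18634 × (1 - 2.571/100) = 18634 × 0.97429 ≈ 18155 billion.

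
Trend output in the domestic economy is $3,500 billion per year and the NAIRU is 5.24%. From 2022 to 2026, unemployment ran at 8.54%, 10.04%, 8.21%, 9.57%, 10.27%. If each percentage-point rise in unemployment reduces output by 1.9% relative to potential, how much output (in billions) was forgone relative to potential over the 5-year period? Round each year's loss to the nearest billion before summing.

$1,358 billion

Year 2022: gap = -1.9 × (8.54 - 5.24) = -6.27%, loss ≈ 3500 × 6.27/100 ≈ 219.
Year 2023: gap = -1.9 × (10.04 - 5.24) = -9.12%, loss ≈ 3500 × 9.12/100 ≈ 319.
Year 2024: gap = -1.9 × (8.21 - 5.24) = -5.643%, loss ≈ 3500 × 5.643/100 ≈ 198.
Year 2025: gap = -1.9 × (9.57 - 5.24) = -8.227%, loss ≈ 3500 × 8.227/100 ≈ 288.
Year 2026: gap = -1.9 × (10.27 - 5.24) = -9.557%, loss ≈ 3500 × 9.557/100 ≈ 334.
Total lost output = 219 + 319 + 198 + 288 + 334 = 1358 billion.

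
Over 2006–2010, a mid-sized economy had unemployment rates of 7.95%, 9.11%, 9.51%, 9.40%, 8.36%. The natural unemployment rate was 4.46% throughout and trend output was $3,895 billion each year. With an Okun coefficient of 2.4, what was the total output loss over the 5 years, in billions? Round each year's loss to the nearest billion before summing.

$2,060 billion

Year 2006: gap = -2.4 × (7.95 - 4.46) = -8.376%, loss ≈ 3895 × 8.376/100 ≈ 326.
Year 2007: gap = -2.4 × (9.11 - 4.46) = -11.16%, loss ≈ 3895 × 11.16/100 ≈ 435.
Year 2008: gap = -2.4 × (9.51 - 4.46) = -12.12%, loss ≈ 3895 × 12.12/100 ≈ 472.
Year 2009: gap = -2.4 × (9.4 - 4.46) = -11.856%, loss ≈ 3895 × 11.856/100 ≈ 462.
Year 2010: gap = -2.4 × (8.36 - 4.46) = -9.36%, loss ≈ 3895 × 9.36/100 ≈ 365.
Total lost output = 326 + 435 + 472 + 462 + 365 = 2060 billion.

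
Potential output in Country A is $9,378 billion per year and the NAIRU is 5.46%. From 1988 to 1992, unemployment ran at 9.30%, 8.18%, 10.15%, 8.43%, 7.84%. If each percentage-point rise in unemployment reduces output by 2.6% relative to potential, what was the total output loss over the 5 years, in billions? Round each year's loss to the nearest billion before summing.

Year 1988: gap = -2.6 × (9.3 - 5.46) = -9.984%, loss ≈ 9378 × 9.984/100 ≈ 936.
Year 1989: gap = -2.6 × (8.18 - 5.46) = -7.072%, loss ≈ 9378 × 7.072/100 ≈ 663.
Year 1990: gap = -2.6 × (10.15 - 5.46) = -12.194%, loss ≈ 9378 × 12.194/100 ≈ 1144.
Year 1991: gap = -2.6 × (8.43 - 5.46) = -7.722%, loss ≈ 9378 × 7.722/100 ≈ 724.
Year 1992: gap = -2.6 × (7.84 - 5.46) = -6.188%, loss ≈ 9378 × 6.188/100 ≈ 580.
Total lost output = 936 + 663 + 1144 + 724 + 580 = 4047 billion.

$4,047 billion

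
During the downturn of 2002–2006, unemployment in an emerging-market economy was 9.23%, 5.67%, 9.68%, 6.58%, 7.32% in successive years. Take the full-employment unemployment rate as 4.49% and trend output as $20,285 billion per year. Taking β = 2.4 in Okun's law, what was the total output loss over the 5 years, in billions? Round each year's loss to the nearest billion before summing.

$7,804 billion

Year 2002: gap = -2.4 × (9.23 - 4.49) = -11.376%, loss ≈ 20285 × 11.376/100 ≈ 2308.
Year 2003: gap = -2.4 × (5.67 - 4.49) = -2.832%, loss ≈ 20285 × 2.832/100 ≈ 574.
Year 2004: gap = -2.4 × (9.68 - 4.49) = -12.456%, loss ≈ 20285 × 12.456/100 ≈ 2527.
Year 2005: gap = -2.4 × (6.58 - 4.49) = -5.016%, loss ≈ 20285 × 5.016/100 ≈ 1017.
Year 2006: gap = -2.4 × (7.32 - 4.49) = -6.792%, loss ≈ 20285 × 6.792/100 ≈ 1378.
Total lost output = 2308 + 574 + 2527 + 1017 + 1378 = 7804 billion.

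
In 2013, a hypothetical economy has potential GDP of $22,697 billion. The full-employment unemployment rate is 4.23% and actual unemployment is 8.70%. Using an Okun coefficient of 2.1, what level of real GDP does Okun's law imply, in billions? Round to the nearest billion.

Unemployment gap = 8.7 - 4.23 = 4.47 points, so the output gap is -2.1 × 4.47 = -9.387%.
Actual GDP = 22697 × (1 - 9.387/100) = 22697 × 0.90613 ≈ 20566 billion.

$20,566 billion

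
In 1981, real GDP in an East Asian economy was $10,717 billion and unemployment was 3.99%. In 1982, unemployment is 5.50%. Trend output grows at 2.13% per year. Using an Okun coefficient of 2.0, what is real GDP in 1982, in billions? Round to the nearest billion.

$10,622 billion

Δu = 5.5 - 3.99 = 1.51 points.
Okun's law (growth form): g_Y = g_Y* - β × Δu = 2.13 - 2.0 × (1.51) = 2.13 - 3.02 = -0.89%.
Real GDP in the next year = 10717 × (1 - 0.89/100) = 10717 × 0.9911 ≈ 10622 billion.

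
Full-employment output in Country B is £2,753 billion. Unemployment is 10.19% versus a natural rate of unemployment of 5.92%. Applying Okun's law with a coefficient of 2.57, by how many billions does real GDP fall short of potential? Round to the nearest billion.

Output gap = -2.57 × (10.19 - 5.92) = -2.57 × 4.27 = -10.9739%.
Actual GDP ≈ 2753 × 0.890261 ≈ 2451 billion, so the shortfall is 2753 - 2451 = 302 billion.

£302 billion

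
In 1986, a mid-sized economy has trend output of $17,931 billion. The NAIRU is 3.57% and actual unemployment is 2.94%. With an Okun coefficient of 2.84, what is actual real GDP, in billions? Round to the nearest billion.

$18,252 billion

Unemployment gap = 2.94 - 3.57 = -0.63 points, so the output gap is -2.84 × (-0.63) = 1.7892%.
Actual GDP = 17931 × (1 + 1.7892/100) = 17931 × 1.017892 ≈ 18252 billion.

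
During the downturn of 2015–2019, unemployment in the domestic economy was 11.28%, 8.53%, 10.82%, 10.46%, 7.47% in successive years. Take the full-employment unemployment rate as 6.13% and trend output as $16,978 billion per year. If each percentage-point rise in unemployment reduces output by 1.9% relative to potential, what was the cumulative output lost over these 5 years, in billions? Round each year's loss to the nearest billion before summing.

$5,777 billion

Year 2015: gap = -1.9 × (11.28 - 6.13) = -9.785%, loss ≈ 16978 × 9.785/100 ≈ 1661.
Year 2016: gap = -1.9 × (8.53 - 6.13) = -4.56%, loss ≈ 16978 × 4.56/100 ≈ 774.
Year 2017: gap = -1.9 × (10.82 - 6.13) = -8.911%, loss ≈ 16978 × 8.911/100 ≈ 1513.
Year 2018: gap = -1.9 × (10.46 - 6.13) = -8.227%, loss ≈ 16978 × 8.227/100 ≈ 1397.
Year 2019: gap = -1.9 × (7.47 - 6.13) = -2.546%, loss ≈ 16978 × 2.546/100 ≈ 432.
Total lost output = 1661 + 774 + 1513 + 1397 + 432 = 5777 billion.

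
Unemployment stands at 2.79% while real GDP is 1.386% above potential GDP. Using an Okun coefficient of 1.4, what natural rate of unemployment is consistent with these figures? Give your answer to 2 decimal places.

From Okun's law, u - u* = -(output gap)/β = -(1.386)/1.4 = -0.99 points.
So u* = 2.79 + 0.99 = 3.78%.

3.78%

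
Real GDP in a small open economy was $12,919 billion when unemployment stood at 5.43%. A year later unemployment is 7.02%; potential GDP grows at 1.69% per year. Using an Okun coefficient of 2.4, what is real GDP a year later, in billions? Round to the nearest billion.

Δu = 7.02 - 5.43 = 1.59 points.
Okun's law (growth form): g_Y = g_Y* - β × Δu = 1.69 - 2.4 × (1.59) = 1.69 - 3.816 = -2.126%.
Real GDP in the next year = 12919 × (1 - 2.126/100) = 12919 × 0.97874 ≈ 12644 billion.

$12,644 billion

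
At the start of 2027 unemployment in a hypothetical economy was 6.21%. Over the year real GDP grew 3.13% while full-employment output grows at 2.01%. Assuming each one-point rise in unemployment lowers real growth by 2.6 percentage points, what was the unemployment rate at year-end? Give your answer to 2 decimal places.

Growth-rate Okun's law: g_Y = g_Y* - β × Δu, so Δu = (g_Y* - g_Y)/β.
Δu = (2.01 - 3.13)/2.6 = -1.12/2.6 = -0.43 percentage points.
Year-end unemployment = 6.21 - 0.43 = 5.78%.

5.78%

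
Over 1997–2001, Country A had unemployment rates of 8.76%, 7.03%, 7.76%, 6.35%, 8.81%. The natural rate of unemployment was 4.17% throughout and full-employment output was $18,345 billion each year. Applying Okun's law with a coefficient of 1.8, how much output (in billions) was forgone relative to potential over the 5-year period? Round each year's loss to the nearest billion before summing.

Year 1997: gap = -1.8 × (8.76 - 4.17) = -8.262%, loss ≈ 18345 × 8.262/100 ≈ 1516.
Year 1998: gap = -1.8 × (7.03 - 4.17) = -5.148%, loss ≈ 18345 × 5.148/100 ≈ 944.
Year 1999: gap = -1.8 × (7.76 - 4.17) = -6.462%, loss ≈ 18345 × 6.462/100 ≈ 1185.
Year 2000: gap = -1.8 × (6.35 - 4.17) = -3.924%, loss ≈ 18345 × 3.924/100 ≈ 720.
Year 2001: gap = -1.8 × (8.81 - 4.17) = -8.352%, loss ≈ 18345 × 8.352/100 ≈ 1532.
Total lost output = 1516 + 944 + 1185 + 720 + 1532 = 5897 billion.

$5,897 billion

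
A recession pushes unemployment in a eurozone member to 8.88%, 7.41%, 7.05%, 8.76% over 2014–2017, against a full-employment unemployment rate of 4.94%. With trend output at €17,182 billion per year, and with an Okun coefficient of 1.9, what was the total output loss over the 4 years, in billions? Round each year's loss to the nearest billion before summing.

Year 2014: gap = -1.9 × (8.88 - 4.94) = -7.486%, loss ≈ 17182 × 7.486/100 ≈ 1286.
Year 2015: gap = -1.9 × (7.41 - 4.94) = -4.693%, loss ≈ 17182 × 4.693/100 ≈ 806.
Year 2016: gap = -1.9 × (7.05 - 4.94) = -4.009%, loss ≈ 17182 × 4.009/100 ≈ 689.
Year 2017: gap = -1.9 × (8.76 - 4.94) = -7.258%, loss ≈ 17182 × 7.258/100 ≈ 1247.
Total lost output = 1286 + 806 + 689 + 1247 = 4028 billion.

€4,028 billion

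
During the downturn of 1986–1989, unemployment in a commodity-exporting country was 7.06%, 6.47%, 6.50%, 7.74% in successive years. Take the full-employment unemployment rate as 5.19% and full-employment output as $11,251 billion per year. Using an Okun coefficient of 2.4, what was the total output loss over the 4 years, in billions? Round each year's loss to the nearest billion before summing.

Year 1986: gap = -2.4 × (7.06 - 5.19) = -4.488%, loss ≈ 11251 × 4.488/100 ≈ 505.
Year 1987: gap = -2.4 × (6.47 - 5.19) = -3.072%, loss ≈ 11251 × 3.072/100 ≈ 346.
Year 1988: gap = -2.4 × (6.5 - 5.19) = -3.144%, loss ≈ 11251 × 3.144/100 ≈ 354.
Year 1989: gap = -2.4 × (7.74 - 5.19) = -6.12%, loss ≈ 11251 × 6.12/100 ≈ 689.
Total lost output = 505 + 346 + 354 + 689 = 1894 billion.

$1,894 billion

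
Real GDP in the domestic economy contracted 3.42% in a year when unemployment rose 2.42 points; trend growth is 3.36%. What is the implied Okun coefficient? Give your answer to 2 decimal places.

β ≈ 2.80

Growth form: g_Y = g_Y* - β × Δu, so β = (g_Y* - g_Y)/Δu.
β = (3.36 + 3.42)/2.42 = 6.78/2.42 = 2.80.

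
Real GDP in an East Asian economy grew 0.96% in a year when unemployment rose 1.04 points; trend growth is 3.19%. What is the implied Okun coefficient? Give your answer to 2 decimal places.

Growth form: g_Y = g_Y* - β × Δu, so β = (g_Y* - g_Y)/Δu.
β = (3.19 - 0.96)/1.04 = 2.23/1.04 = 2.14.

β ≈ 2.14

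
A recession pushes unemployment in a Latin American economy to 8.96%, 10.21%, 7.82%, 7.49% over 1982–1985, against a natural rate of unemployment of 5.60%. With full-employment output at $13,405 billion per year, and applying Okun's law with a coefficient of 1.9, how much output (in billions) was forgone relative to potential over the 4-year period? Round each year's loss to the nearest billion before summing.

$3,076 billion

Year 1982: gap = -1.9 × (8.96 - 5.6) = -6.384%, loss ≈ 13405 × 6.384/100 ≈ 856.
Year 1983: gap = -1.9 × (10.21 - 5.6) = -8.759%, loss ≈ 13405 × 8.759/100 ≈ 1174.
Year 1984: gap = -1.9 × (7.82 - 5.6) = -4.218%, loss ≈ 13405 × 4.218/100 ≈ 565.
Year 1985: gap = -1.9 × (7.49 - 5.6) = -3.591%, loss ≈ 13405 × 3.591/100 ≈ 481.
Total lost output = 856 + 1174 + 565 + 481 = 3076 billion.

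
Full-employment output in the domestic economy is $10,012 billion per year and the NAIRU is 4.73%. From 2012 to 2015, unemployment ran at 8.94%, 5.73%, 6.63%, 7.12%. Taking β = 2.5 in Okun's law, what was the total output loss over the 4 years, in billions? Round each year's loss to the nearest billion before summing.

$2,378 billion

Year 2012: gap = -2.5 × (8.94 - 4.73) = -10.525%, loss ≈ 10012 × 10.525/100 ≈ 1054.
Year 2013: gap = -2.5 × (5.73 - 4.73) = -2.5%, loss ≈ 10012 × 2.5/100 ≈ 250.
Year 2014: gap = -2.5 × (6.63 - 4.73) = -4.75%, loss ≈ 10012 × 4.75/100 ≈ 476.
Year 2015: gap = -2.5 × (7.12 - 4.73) = -5.975%, loss ≈ 10012 × 5.975/100 ≈ 598.
Total lost output = 1054 + 250 + 476 + 598 = 2378 billion.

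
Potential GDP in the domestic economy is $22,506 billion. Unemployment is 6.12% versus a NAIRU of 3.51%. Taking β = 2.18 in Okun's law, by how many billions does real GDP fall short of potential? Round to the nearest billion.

$1,281 billion

Output gap = -2.18 × (6.12 - 3.51) = -2.18 × 2.61 = -5.6898%.
Actual GDP ≈ 22506 × 0.943102 ≈ 21225 billion, so the shortfall is 22506 - 21225 = 1281 billion.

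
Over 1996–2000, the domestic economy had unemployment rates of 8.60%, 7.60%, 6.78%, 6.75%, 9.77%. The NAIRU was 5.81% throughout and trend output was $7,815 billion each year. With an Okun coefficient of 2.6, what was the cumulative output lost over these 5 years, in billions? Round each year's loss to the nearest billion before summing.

Year 1996: gap = -2.6 × (8.6 - 5.81) = -7.254%, loss ≈ 7815 × 7.254/100 ≈ 567.
Year 1997: gap = -2.6 × (7.6 - 5.81) = -4.654%, loss ≈ 7815 × 4.654/100 ≈ 364.
Year 1998: gap = -2.6 × (6.78 - 5.81) = -2.522%, loss ≈ 7815 × 2.522/100 ≈ 197.
Year 1999: gap = -2.6 × (6.75 - 5.81) = -2.444%, loss ≈ 7815 × 2.444/100 ≈ 191.
Year 2000: gap = -2.6 × (9.77 - 5.81) = -10.296%, loss ≈ 7815 × 10.296/100 ≈ 805.
Total lost output = 567 + 364 + 197 + 191 + 805 = 2124 billion.

$2,124 billion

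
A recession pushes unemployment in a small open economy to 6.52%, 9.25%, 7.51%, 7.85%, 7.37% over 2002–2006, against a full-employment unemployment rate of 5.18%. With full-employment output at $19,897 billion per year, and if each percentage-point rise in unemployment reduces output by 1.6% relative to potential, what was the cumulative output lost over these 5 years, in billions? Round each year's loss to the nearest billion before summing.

$4,012 billion

Year 2002: gap = -1.6 × (6.52 - 5.18) = -2.144%, loss ≈ 19897 × 2.144/100 ≈ 427.
Year 2003: gap = -1.6 × (9.25 - 5.18) = -6.512%, loss ≈ 19897 × 6.512/100 ≈ 1296.
Year 2004: gap = -1.6 × (7.51 - 5.18) = -3.728%, loss ≈ 19897 × 3.728/100 ≈ 742.
Year 2005: gap = -1.6 × (7.85 - 5.18) = -4.272%, loss ≈ 19897 × 4.272/100 ≈ 850.
Year 2006: gap = -1.6 × (7.37 - 5.18) = -3.504%, loss ≈ 19897 × 3.504/100 ≈ 697.
Total lost output = 427 + 1296 + 742 + 850 + 697 = 4012 billion.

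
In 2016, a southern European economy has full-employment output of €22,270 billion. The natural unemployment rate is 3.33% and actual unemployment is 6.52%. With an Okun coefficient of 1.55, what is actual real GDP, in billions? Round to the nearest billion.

€21,169 billion

Unemployment gap = 6.52 - 3.33 = 3.19 points, so the output gap is -1.55 × 3.19 = -4.9445%.
Actual GDP = 22270 × (1 - 4.9445/100) = 22270 × 0.950555 ≈ 21169 billion.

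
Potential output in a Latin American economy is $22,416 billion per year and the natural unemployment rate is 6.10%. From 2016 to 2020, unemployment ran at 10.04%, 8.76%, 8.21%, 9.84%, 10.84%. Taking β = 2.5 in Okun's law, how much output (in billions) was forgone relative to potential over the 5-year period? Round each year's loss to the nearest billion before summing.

$9,633 billion

Year 2016: gap = -2.5 × (10.04 - 6.1) = -9.85%, loss ≈ 22416 × 9.85/100 ≈ 2208.
Year 2017: gap = -2.5 × (8.76 - 6.1) = -6.65%, loss ≈ 22416 × 6.65/100 ≈ 1491.
Year 2018: gap = -2.5 × (8.21 - 6.1) = -5.275%, loss ≈ 22416 × 5.275/100 ≈ 1182.
Year 2019: gap = -2.5 × (9.84 - 6.1) = -9.35%, loss ≈ 22416 × 9.35/100 ≈ 2096.
Year 2020: gap = -2.5 × (10.84 - 6.1) = -11.85%, loss ≈ 22416 × 11.85/100 ≈ 2656.
Total lost output = 2208 + 1491 + 1182 + 2096 + 2656 = 9633 billion.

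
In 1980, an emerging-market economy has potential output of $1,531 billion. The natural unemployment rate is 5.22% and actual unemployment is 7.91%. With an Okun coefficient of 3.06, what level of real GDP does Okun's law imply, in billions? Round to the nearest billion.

$1,405 billion

Unemployment gap = 7.91 - 5.22 = 2.69 points, so the output gap is -3.06 × 2.69 = -8.2314%.
Actual GDP = 1531 × (1 - 8.2314/100) = 1531 × 0.917686 ≈ 1405 billion.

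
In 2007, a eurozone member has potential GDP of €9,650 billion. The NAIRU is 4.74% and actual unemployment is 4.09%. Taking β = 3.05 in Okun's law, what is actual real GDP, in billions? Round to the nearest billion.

Unemployment gap = 4.09 - 4.74 = -0.65 points, so the output gap is -3.05 × (-0.65) = 1.9825%.
Actual GDP = 9650 × (1 + 1.9825/100) = 9650 × 1.019825 ≈ 9841 billion.

€9,841 billion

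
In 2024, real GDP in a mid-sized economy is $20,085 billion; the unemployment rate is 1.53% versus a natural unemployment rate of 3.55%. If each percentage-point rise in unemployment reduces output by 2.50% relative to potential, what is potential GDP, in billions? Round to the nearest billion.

Unemployment gap = 1.53 - 3.55 = -2.02 points, so output gap = -2.5 × (-2.02) = 5.05%.
Since Y = Y* × (1 + gap/100), Y* = 20085/1.0505 ≈ 19119 billion.

$19,119 billion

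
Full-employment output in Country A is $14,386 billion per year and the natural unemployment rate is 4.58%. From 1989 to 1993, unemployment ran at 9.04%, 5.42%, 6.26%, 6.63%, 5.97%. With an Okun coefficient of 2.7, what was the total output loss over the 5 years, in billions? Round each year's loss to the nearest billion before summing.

Year 1989: gap = -2.7 × (9.04 - 4.58) = -12.042%, loss ≈ 14386 × 12.042/100 ≈ 1732.
Year 1990: gap = -2.7 × (5.42 - 4.58) = -2.268%, loss ≈ 14386 × 2.268/100 ≈ 326.
Year 1991: gap = -2.7 × (6.26 - 4.58) = -4.536%, loss ≈ 14386 × 4.536/100 ≈ 653.
Year 1992: gap = -2.7 × (6.63 - 4.58) = -5.535%, loss ≈ 14386 × 5.535/100 ≈ 796.
Year 1993: gap = -2.7 × (5.97 - 4.58) = -3.753%, loss ≈ 14386 × 3.753/100 ≈ 540.
Total lost output = 1732 + 326 + 653 + 796 + 540 = 4047 billion.

$4,047 billion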